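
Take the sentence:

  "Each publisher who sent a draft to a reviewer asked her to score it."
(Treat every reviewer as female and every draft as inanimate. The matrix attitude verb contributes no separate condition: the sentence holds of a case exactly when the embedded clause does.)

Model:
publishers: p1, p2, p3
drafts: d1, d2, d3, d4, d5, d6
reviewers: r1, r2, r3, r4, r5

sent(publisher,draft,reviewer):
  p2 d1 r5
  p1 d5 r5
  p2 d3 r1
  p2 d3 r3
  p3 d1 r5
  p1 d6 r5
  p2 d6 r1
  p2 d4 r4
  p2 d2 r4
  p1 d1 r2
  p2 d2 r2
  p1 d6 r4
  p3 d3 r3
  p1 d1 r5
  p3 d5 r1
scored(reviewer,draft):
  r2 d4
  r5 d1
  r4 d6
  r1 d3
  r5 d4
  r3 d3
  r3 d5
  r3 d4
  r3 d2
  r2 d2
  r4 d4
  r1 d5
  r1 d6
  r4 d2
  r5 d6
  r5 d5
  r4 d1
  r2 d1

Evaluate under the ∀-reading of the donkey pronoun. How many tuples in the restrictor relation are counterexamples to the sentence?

"her" takes "a reviewer" as antecedent and "it" takes "a draft"; both are donkey pronouns co-varying with the restrictor.
Strong reading: for every (p,d,r) with sent(p,d,r), scored(r,d).
Restrictor triples: (p1,d1,r2)→scored(r2,d1) ✓  (p1,d1,r5)→scored(r5,d1) ✓  (p1,d5,r5)→scored(r5,d5) ✓  (p1,d6,r4)→scored(r4,d6) ✓  (p1,d6,r5)→scored(r5,d6) ✓  (p2,d1,r5)→scored(r5,d1) ✓  (p2,d2,r2)→scored(r2,d2) ✓  (p2,d2,r4)→scored(r4,d2) ✓  (p2,d3,r1)→scored(r1,d3) ✓  (p2,d3,r3)→scored(r3,d3) ✓  (p2,d4,r4)→scored(r4,d4) ✓  (p2,d6,r1)→scored(r1,d6) ✓  (p3,d1,r5)→scored(r5,d1) ✓  (p3,d3,r3)→scored(r3,d3) ✓  (p3,d5,r1)→scored(r1,d5) ✓
Counterexamples (restrictor triples failing the scope): 0.

0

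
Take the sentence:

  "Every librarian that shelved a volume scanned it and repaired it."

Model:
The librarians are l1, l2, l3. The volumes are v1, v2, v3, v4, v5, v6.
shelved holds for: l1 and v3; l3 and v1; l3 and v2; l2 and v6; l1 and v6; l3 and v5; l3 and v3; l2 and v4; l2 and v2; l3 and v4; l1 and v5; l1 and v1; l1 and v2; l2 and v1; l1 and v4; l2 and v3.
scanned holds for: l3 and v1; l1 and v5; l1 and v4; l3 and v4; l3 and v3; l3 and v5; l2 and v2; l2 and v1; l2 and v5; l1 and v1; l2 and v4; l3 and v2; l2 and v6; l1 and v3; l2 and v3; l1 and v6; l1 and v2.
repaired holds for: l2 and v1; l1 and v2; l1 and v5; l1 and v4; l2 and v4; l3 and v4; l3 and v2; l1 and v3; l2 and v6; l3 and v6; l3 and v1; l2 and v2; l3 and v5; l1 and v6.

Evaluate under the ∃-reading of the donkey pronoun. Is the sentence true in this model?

True

"it" takes "a volume" as antecedent — a donkey pronoun bound across the clause boundary.
Weak reading: every librarian l with some shelved-volume has at least one shelved-volume v such that scanned(l,v) ∧ repaired(l,v).
Per librarian: l1:✓  l2:✓  l3:✓
Every librarian in the restrictor has a witness.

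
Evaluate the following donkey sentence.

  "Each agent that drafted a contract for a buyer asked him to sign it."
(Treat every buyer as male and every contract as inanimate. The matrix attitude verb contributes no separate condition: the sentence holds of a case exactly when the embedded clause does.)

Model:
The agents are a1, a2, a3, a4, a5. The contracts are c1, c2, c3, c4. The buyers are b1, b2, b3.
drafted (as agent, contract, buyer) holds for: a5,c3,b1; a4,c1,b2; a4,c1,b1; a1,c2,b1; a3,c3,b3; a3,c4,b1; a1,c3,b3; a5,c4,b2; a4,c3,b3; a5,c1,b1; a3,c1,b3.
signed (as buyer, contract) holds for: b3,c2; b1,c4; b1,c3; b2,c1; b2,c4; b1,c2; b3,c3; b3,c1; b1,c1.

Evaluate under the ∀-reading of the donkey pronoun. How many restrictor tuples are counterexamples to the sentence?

"him" takes "a buyer" as antecedent and "it" takes "a contract"; both are donkey pronouns co-varying with the restrictor.
Strong reading: for every (a,c,b) with drafted(a,c,b), signed(b,c).
Restrictor triples: (a1,c2,b1)→signed(b1,c2) ✓  (a1,c3,b3)→signed(b3,c3) ✓  (a3,c1,b3)→signed(b3,c1) ✓  (a3,c3,b3)→signed(b3,c3) ✓  (a3,c4,b1)→signed(b1,c4) ✓  (a4,c1,b1)→signed(b1,c1) ✓  (a4,c1,b2)→signed(b2,c1) ✓  (a4,c3,b3)→signed(b3,c3) ✓  (a5,c1,b1)→signed(b1,c1) ✓  (a5,c3,b1)→signed(b1,c3) ✓  (a5,c4,b2)→signed(b2,c4) ✓
Counterexamples (restrictor triples failing the scope): 0.

0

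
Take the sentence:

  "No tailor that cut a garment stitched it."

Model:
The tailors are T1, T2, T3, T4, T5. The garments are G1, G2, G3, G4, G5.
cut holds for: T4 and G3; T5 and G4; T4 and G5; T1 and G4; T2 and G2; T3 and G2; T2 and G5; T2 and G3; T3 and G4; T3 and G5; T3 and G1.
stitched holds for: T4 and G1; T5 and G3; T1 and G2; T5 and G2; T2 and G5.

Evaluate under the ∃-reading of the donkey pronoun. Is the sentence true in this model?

"it" takes "a garment" as antecedent — a donkey pronoun bound across the clause boundary.
Truth condition: for no (t,g) with cut(t,g) does stitched(t,g) hold.
Restrictor pairs — does the scope hold? (T1,G4):fails  (T2,G2):fails  (T2,G3):fails  (T2,G5):holds  (T3,G1):fails  (T3,G2):fails  (T3,G4):fails  (T3,G5):fails  (T4,G3):fails  (T4,G5):fails  (T5,G4):fails
Scope holds for 1 pair(s), so the sentence is false.

False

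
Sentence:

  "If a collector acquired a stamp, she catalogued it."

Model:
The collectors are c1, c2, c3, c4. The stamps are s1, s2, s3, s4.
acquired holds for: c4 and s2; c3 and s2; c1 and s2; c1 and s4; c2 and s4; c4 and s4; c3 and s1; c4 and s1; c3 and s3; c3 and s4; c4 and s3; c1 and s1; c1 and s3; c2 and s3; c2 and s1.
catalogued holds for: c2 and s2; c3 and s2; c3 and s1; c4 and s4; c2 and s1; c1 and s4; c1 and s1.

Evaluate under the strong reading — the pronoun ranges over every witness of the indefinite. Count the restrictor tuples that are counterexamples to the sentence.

"it" takes "a stamp" as antecedent — a donkey pronoun bound across the clause boundary.
Strong reading: for every (c,s) with acquired(c,s), catalogued(c,s).
Restrictor pairs: (c1,s1) ✓  (c1,s2) ✗  (c1,s3) ✗  (c1,s4) ✓  (c2,s1) ✓  (c2,s3) ✗  (c2,s4) ✗  (c3,s1) ✓  (c3,s2) ✓  (c3,s3) ✗  (c3,s4) ✗  (c4,s1) ✗  (c4,s2) ✗  (c4,s3) ✗  (c4,s4) ✓
Counterexamples (restrictor pairs failing the scope): 9.

9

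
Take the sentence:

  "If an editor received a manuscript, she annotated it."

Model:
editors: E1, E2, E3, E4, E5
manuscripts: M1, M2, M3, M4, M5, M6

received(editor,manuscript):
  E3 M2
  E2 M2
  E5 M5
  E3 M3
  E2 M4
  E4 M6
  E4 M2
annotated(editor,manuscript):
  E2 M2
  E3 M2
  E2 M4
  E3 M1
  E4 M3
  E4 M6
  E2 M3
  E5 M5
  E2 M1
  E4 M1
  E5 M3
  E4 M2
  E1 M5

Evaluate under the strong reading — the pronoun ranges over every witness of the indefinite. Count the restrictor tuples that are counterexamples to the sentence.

"it" takes "a manuscript" as antecedent — a donkey pronoun bound across the clause boundary.
Strong reading: for every (e,m) with received(e,m), annotated(e,m).
Restrictor pairs: (E2,M2) ✓  (E2,M4) ✓  (E3,M2) ✓  (E3,M3) ✗  (E4,M2) ✓  (E4,M6) ✓  (E5,M5) ✓
Counterexamples (restrictor pairs failing the scope): 1.

1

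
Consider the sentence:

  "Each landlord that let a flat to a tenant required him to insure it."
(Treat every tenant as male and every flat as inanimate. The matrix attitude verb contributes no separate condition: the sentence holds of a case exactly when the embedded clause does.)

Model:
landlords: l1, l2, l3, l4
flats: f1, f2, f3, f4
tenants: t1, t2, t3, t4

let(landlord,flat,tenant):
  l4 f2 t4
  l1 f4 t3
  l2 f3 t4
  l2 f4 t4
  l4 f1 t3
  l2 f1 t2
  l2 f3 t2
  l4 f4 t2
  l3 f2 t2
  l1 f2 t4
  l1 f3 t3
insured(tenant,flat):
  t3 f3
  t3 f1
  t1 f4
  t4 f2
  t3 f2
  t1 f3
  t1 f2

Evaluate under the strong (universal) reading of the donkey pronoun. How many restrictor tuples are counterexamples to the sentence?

"him" takes "a tenant" as antecedent and "it" takes "a flat"; both are donkey pronouns co-varying with the restrictor.
Strong reading: for every (l,f,t) with let(l,f,t), insured(t,f).
Restrictor triples: (l1,f2,t4)→insured(t4,f2) ✓  (l1,f3,t3)→insured(t3,f3) ✓  (l1,f4,t3)→insured(t3,f4) ✗  (l2,f1,t2)→insured(t2,f1) ✗  (l2,f3,t2)→insured(t2,f3) ✗  (l2,f3,t4)→insured(t4,f3) ✗  (l2,f4,t4)→insured(t4,f4) ✗  (l3,f2,t2)→insured(t2,f2) ✗  (l4,f1,t3)→insured(t3,f1) ✓  (l4,f2,t4)→insured(t4,f2) ✓  (l4,f4,t2)→insured(t2,f4) ✗
Counterexamples (restrictor triples failing the scope): 7.

7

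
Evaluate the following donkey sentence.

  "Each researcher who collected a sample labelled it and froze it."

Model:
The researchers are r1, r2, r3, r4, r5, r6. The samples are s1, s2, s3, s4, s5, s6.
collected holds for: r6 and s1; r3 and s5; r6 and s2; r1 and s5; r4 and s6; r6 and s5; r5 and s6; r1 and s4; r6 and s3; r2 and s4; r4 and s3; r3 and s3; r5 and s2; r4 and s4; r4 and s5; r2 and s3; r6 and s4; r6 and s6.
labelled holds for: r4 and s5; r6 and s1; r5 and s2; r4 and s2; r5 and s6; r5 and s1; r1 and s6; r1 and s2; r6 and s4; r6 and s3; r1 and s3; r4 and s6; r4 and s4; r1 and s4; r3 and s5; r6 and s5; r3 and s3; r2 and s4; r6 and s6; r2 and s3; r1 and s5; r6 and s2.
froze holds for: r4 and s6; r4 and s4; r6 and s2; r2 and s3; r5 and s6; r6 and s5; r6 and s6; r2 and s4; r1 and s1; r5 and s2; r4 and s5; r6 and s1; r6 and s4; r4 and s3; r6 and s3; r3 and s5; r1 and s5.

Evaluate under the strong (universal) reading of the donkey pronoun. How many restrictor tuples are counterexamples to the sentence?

3

"it" takes "a sample" as antecedent — a donkey pronoun bound across the clause boundary.
Strong reading: for every (r,s) with collected(r,s), labelled(r,s) ∧ froze(r,s).
Restrictor pairs: (r1,s4) ✗  (r1,s5) ✓  (r2,s3) ✓  (r2,s4) ✓  (r3,s3) ✗  (r3,s5) ✓  (r4,s3) ✗  (r4,s4) ✓  (r4,s5) ✓  (r4,s6) ✓  (r5,s2) ✓  (r5,s6) ✓  (r6,s1) ✓  (r6,s2) ✓  (r6,s3) ✓  (r6,s4) ✓  (r6,s5) ✓  (r6,s6) ✓
Counterexamples (restrictor pairs failing the scope): 3.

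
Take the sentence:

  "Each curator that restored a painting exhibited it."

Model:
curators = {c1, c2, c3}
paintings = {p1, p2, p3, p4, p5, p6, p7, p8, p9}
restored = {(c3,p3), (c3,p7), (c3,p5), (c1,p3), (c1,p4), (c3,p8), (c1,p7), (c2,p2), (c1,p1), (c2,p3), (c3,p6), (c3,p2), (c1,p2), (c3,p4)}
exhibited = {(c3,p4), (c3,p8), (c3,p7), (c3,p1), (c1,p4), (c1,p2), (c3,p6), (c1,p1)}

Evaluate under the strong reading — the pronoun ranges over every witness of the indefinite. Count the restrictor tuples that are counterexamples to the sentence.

"it" takes "a painting" as antecedent — a donkey pronoun bound across the clause boundary.
Strong reading: for every (c,p) with restored(c,p), exhibited(c,p).
Restrictor pairs: (c1,p1) ✓  (c1,p2) ✓  (c1,p3) ✗  (c1,p4) ✓  (c1,p7) ✗  (c2,p2) ✗  (c2,p3) ✗  (c3,p2) ✗  (c3,p3) ✗  (c3,p4) ✓  (c3,p5) ✗  (c3,p6) ✓  (c3,p7) ✓  (c3,p8) ✓
Counterexamples (restrictor pairs failing the scope): 7.

7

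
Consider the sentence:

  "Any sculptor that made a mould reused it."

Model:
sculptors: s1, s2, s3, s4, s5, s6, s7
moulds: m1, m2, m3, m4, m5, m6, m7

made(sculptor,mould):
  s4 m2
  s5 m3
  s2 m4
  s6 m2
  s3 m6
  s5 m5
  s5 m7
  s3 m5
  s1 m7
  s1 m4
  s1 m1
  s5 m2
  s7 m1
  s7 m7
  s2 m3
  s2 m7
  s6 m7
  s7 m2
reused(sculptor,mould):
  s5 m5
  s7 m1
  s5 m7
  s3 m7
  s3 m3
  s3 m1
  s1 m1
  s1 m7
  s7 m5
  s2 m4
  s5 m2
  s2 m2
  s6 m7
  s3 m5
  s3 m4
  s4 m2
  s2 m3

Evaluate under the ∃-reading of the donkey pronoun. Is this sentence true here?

"it" takes "a mould" as antecedent — a donkey pronoun bound across the clause boundary.
Weak reading: every sculptor s with some made-mould has at least one made-mould m such that reused(s,m).
Per sculptor: s1:✓  s2:✓  s3:✓  s4:✓  s5:✓  s6:✓  s7:✓
Every sculptor in the restrictor has a witness.

True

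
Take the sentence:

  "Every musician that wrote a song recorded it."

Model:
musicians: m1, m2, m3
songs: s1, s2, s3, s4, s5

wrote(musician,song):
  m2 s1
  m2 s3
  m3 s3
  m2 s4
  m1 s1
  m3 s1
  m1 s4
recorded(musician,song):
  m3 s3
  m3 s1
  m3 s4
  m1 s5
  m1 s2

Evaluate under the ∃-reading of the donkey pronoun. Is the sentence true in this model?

False

"it" takes "a song" as antecedent — a donkey pronoun bound across the clause boundary.
Weak reading: every musician m with some wrote-song has at least one wrote-song s such that recorded(m,s).
Per musician: m1:✗  m2:✗  m3:✓
m1 has no witness among its wrote-songs.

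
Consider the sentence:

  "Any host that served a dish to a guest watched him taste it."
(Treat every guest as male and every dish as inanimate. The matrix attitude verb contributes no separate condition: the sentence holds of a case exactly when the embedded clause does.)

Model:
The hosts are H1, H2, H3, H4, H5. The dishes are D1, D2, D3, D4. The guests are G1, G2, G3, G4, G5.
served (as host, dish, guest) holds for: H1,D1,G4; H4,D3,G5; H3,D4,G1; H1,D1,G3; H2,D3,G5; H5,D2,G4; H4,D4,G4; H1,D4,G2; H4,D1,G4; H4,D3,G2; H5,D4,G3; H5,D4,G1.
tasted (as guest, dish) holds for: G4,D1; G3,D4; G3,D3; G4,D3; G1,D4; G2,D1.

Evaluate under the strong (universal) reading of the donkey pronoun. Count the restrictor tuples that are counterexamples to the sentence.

"him" takes "a guest" as antecedent and "it" takes "a dish"; both are donkey pronouns co-varying with the restrictor.
Strong reading: for every (h,d,g) with served(h,d,g), tasted(g,d).
Restrictor triples: (H1,D1,G3)→tasted(G3,D1) ✗  (H1,D1,G4)→tasted(G4,D1) ✓  (H1,D4,G2)→tasted(G2,D4) ✗  (H2,D3,G5)→tasted(G5,D3) ✗  (H3,D4,G1)→tasted(G1,D4) ✓  (H4,D1,G4)→tasted(G4,D1) ✓  (H4,D3,G2)→tasted(G2,D3) ✗  (H4,D3,G5)→tasted(G5,D3) ✗  (H4,D4,G4)→tasted(G4,D4) ✗  (H5,D2,G4)→tasted(G4,D2) ✗  (H5,D4,G1)→tasted(G1,D4) ✓  (H5,D4,G3)→tasted(G3,D4) ✓
Counterexamples (restrictor triples failing the scope): 7.

7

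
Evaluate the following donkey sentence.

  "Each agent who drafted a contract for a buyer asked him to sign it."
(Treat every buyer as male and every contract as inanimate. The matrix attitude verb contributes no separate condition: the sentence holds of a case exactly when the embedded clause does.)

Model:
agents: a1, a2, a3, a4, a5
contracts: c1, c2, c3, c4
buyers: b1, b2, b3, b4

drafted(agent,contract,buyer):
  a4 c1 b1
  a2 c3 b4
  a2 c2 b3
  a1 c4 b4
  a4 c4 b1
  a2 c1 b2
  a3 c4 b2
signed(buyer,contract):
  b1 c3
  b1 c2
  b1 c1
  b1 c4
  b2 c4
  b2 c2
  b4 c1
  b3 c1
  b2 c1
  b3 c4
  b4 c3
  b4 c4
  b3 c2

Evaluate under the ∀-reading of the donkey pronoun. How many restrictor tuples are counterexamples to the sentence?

"him" takes "a buyer" as antecedent and "it" takes "a contract"; both are donkey pronouns co-varying with the restrictor.
Strong reading: for every (a,c,b) with drafted(a,c,b), signed(b,c).
Restrictor triples: (a1,c4,b4)→signed(b4,c4) ✓  (a2,c1,b2)→signed(b2,c1) ✓  (a2,c2,b3)→signed(b3,c2) ✓  (a2,c3,b4)→signed(b4,c3) ✓  (a3,c4,b2)→signed(b2,c4) ✓  (a4,c1,b1)→signed(b1,c1) ✓  (a4,c4,b1)→signed(b1,c4) ✓
Counterexamples (restrictor triples failing the scope): 0.

0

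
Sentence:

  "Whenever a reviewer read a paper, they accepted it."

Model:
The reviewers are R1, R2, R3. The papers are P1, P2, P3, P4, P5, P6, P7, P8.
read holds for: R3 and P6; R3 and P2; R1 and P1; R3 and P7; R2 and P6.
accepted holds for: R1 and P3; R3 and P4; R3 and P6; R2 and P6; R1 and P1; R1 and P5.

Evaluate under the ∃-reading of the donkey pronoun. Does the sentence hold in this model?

True

"it" takes "a paper" as antecedent — a donkey pronoun bound across the clause boundary.
Weak reading: every reviewer r with some read-paper has at least one read-paper p such that accepted(r,p).
Per reviewer: R1:✓  R2:✓  R3:✓
Every reviewer in the restrictor has a witness.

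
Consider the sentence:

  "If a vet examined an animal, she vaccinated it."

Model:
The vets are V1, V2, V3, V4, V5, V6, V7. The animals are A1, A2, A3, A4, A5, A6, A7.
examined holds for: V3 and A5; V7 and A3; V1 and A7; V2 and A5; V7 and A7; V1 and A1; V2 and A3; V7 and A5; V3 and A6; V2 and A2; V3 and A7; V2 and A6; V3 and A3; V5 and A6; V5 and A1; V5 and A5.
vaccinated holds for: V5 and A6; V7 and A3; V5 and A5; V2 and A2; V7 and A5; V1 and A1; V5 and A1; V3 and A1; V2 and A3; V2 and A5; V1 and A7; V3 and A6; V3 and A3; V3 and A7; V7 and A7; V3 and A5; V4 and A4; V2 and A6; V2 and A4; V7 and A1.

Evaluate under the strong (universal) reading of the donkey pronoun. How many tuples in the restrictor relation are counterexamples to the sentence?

0

"it" takes "an animal" as antecedent — a donkey pronoun bound across the clause boundary.
Strong reading: for every (v,a) with examined(v,a), vaccinated(v,a).
Restrictor pairs: (V1,A1) ✓  (V1,A7) ✓  (V2,A2) ✓  (V2,A3) ✓  (V2,A5) ✓  (V2,A6) ✓  (V3,A3) ✓  (V3,A5) ✓  (V3,A6) ✓  (V3,A7) ✓  (V5,A1) ✓  (V5,A5) ✓  (V5,A6) ✓  (V7,A3) ✓  (V7,A5) ✓  (V7,A7) ✓
Counterexamples (restrictor pairs failing the scope): 0.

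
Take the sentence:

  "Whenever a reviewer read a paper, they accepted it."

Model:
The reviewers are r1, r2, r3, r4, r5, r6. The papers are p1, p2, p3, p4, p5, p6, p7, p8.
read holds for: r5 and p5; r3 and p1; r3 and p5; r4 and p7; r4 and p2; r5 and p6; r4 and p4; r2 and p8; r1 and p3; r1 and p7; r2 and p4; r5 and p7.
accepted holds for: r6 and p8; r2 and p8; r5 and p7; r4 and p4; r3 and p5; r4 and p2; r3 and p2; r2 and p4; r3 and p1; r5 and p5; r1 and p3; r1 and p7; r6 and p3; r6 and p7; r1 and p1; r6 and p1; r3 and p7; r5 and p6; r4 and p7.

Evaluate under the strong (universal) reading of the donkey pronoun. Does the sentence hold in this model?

True

"it" takes "a paper" as antecedent — a donkey pronoun bound across the clause boundary.
Strong reading: for every (r,p) with read(r,p), accepted(r,p).
Restrictor pairs: (r1,p3) ✓  (r1,p7) ✓  (r2,p4) ✓  (r2,p8) ✓  (r3,p1) ✓  (r3,p5) ✓  (r4,p2) ✓  (r4,p4) ✓  (r4,p7) ✓  (r5,p5) ✓  (r5,p6) ✓  (r5,p7) ✓
Every restrictor pair satisfies the scope.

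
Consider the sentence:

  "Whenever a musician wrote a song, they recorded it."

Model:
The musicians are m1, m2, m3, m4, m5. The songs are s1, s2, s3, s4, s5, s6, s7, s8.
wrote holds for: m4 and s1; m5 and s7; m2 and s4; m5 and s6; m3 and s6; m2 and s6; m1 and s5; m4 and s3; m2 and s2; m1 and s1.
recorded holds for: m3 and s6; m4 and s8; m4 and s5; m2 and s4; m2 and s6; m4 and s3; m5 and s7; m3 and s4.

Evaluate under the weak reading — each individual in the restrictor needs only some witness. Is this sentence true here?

False

"it" takes "a song" as antecedent — a donkey pronoun bound across the clause boundary.
Weak reading: every musician m with some wrote-song has at least one wrote-song s such that recorded(m,s).
Per musician: m1:✗  m2:✓  m3:✓  m4:✓  m5:✓
m1 has no witness among its wrote-songs.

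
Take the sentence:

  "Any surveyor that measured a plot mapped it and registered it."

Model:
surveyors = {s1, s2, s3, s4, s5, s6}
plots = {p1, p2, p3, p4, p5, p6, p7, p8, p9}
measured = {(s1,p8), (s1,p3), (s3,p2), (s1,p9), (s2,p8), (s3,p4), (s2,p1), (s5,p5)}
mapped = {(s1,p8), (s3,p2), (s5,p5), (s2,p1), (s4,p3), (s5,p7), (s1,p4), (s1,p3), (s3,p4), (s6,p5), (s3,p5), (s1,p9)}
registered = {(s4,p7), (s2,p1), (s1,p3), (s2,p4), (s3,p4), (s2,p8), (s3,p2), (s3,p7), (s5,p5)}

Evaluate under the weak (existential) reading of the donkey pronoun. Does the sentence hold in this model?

"it" takes "a plot" as antecedent — a donkey pronoun bound across the clause boundary.
Weak reading: every surveyor s with some measured-plot has at least one measured-plot p such that mapped(s,p) ∧ registered(s,p).
Per surveyor: s1:✓  s2:✓  s3:✓  s5:✓
Every surveyor in the restrictor has a witness.

True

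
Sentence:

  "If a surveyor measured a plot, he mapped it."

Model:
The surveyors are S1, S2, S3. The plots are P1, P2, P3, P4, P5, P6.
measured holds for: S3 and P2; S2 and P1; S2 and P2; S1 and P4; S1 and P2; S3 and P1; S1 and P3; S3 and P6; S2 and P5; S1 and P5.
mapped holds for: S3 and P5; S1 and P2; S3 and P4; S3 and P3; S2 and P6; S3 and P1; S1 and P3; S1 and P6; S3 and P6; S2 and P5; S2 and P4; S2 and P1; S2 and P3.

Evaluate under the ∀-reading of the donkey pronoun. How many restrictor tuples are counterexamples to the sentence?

"it" takes "a plot" as antecedent — a donkey pronoun bound across the clause boundary.
Strong reading: for every (s,p) with measured(s,p), mapped(s,p).
Restrictor pairs: (S1,P2) ✓  (S1,P3) ✓  (S1,P4) ✗  (S1,P5) ✗  (S2,P1) ✓  (S2,P2) ✗  (S2,P5) ✓  (S3,P1) ✓  (S3,P2) ✗  (S3,P6) ✓
Counterexamples (restrictor pairs failing the scope): 4.

4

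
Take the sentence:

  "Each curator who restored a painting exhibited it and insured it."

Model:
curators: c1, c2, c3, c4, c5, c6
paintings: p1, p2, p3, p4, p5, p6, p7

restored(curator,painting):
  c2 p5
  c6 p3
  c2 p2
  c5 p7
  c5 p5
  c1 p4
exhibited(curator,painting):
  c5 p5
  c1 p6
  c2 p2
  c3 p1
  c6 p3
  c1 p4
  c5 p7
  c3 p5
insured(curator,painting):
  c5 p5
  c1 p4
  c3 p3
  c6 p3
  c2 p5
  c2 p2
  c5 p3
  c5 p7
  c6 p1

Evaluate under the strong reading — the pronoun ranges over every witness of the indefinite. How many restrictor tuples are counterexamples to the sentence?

1

"it" takes "a painting" as antecedent — a donkey pronoun bound across the clause boundary.
Strong reading: for every (c,p) with restored(c,p), exhibited(c,p) ∧ insured(c,p).
Restrictor pairs: (c1,p4) ✓  (c2,p2) ✓  (c2,p5) ✗  (c5,p5) ✓  (c5,p7) ✓  (c6,p3) ✓
Counterexamples (restrictor pairs failing the scope): 1.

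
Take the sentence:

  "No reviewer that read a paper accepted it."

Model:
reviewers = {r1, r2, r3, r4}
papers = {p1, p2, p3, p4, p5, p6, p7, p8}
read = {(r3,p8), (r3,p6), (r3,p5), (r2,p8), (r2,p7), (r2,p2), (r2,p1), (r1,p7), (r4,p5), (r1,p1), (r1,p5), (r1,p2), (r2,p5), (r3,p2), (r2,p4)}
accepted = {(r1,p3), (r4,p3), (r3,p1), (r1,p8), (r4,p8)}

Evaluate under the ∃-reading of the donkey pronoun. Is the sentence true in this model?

"it" takes "a paper" as antecedent — a donkey pronoun bound across the clause boundary.
Truth condition: for no (r,p) with read(r,p) does accepted(r,p) hold.
Restrictor pairs — does the scope hold? (r1,p1):fails  (r1,p2):fails  (r1,p5):fails  (r1,p7):fails  (r2,p1):fails  (r2,p2):fails  (r2,p4):fails  (r2,p5):fails  (r2,p7):fails  (r2,p8):fails  (r3,p2):fails  (r3,p5):fails  (r3,p6):fails  (r3,p8):fails  (r4,p5):fails
Scope holds for no restrictor pair, so the sentence is true.

True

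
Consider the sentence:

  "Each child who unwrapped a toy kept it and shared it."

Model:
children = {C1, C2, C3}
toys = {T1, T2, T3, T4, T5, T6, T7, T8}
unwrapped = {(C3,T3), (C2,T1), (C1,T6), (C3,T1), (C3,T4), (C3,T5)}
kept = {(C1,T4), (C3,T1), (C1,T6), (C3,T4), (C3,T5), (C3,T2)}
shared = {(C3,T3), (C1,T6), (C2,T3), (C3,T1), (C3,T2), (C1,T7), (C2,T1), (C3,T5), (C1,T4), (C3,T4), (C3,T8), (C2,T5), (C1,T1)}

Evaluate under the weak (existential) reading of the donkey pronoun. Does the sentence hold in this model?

"it" takes "a toy" as antecedent — a donkey pronoun bound across the clause boundary.
Weak reading: every child c with some unwrapped-toy has at least one unwrapped-toy t such that kept(c,t) ∧ shared(c,t).
Per child: C1:✓  C2:✗  C3:✓
C2 has no witness among its unwrapped-toys.

False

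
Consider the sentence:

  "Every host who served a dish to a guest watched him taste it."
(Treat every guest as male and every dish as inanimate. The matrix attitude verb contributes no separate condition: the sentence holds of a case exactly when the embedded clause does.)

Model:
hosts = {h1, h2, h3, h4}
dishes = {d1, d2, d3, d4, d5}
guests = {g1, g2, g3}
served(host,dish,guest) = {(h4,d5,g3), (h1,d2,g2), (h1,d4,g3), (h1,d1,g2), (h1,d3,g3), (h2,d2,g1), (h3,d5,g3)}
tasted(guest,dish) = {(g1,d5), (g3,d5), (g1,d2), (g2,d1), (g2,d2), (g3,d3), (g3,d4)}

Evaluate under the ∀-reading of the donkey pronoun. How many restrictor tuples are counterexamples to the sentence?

"him" takes "a guest" as antecedent and "it" takes "a dish"; both are donkey pronouns co-varying with the restrictor.
Strong reading: for every (h,d,g) with served(h,d,g), tasted(g,d).
Restrictor triples: (h1,d1,g2)→tasted(g2,d1) ✓  (h1,d2,g2)→tasted(g2,d2) ✓  (h1,d3,g3)→tasted(g3,d3) ✓  (h1,d4,g3)→tasted(g3,d4) ✓  (h2,d2,g1)→tasted(g1,d2) ✓  (h3,d5,g3)→tasted(g3,d5) ✓  (h4,d5,g3)→tasted(g3,d5) ✓
Counterexamples (restrictor triples failing the scope): 0.

0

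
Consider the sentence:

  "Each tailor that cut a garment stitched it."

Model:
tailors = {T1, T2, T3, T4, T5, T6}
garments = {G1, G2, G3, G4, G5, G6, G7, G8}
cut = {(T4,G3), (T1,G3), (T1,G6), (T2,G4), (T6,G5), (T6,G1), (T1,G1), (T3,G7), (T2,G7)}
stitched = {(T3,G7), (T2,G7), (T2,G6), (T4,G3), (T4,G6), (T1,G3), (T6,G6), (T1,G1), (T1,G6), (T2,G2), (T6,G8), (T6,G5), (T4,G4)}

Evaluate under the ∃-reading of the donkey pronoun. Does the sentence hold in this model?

"it" takes "a garment" as antecedent — a donkey pronoun bound across the clause boundary.
Weak reading: every tailor t with some cut-garment has at least one cut-garment g such that stitched(t,g).
Per tailor: T1:✓  T2:✓  T3:✓  T4:✓  T6:✓
Every tailor in the restrictor has a witness.

True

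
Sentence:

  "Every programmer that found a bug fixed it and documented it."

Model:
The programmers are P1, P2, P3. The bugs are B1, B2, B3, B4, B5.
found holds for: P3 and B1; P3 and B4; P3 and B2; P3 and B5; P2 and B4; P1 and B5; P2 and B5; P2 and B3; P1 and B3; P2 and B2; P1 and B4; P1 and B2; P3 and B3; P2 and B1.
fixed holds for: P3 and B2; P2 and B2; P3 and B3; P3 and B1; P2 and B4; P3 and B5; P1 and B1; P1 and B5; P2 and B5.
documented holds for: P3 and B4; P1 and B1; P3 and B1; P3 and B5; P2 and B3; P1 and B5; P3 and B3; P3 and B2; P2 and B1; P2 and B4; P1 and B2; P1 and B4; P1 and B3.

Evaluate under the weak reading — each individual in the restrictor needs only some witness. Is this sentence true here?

"it" takes "a bug" as antecedent — a donkey pronoun bound across the clause boundary.
Weak reading: every programmer p with some found-bug has at least one found-bug b such that fixed(p,b) ∧ documented(p,b).
Per programmer: P1:✓  P2:✓  P3:✓
Every programmer in the restrictor has a witness.

True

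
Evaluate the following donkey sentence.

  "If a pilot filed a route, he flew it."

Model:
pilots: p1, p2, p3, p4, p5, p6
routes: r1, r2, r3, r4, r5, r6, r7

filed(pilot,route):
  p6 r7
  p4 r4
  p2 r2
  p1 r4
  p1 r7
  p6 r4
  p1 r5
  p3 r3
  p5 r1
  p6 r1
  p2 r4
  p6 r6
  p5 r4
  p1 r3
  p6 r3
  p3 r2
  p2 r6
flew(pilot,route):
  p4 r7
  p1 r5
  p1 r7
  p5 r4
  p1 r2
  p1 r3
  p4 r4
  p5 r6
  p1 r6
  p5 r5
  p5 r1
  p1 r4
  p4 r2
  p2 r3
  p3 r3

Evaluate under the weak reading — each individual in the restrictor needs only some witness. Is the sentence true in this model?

"it" takes "a route" as antecedent — a donkey pronoun bound across the clause boundary.
Weak reading: every pilot p with some filed-route has at least one filed-route r such that flew(p,r).
Per pilot: p1:✓  p2:✗  p3:✓  p4:✓  p5:✓  p6:✗
p2 has no witness among its filed-routes.

False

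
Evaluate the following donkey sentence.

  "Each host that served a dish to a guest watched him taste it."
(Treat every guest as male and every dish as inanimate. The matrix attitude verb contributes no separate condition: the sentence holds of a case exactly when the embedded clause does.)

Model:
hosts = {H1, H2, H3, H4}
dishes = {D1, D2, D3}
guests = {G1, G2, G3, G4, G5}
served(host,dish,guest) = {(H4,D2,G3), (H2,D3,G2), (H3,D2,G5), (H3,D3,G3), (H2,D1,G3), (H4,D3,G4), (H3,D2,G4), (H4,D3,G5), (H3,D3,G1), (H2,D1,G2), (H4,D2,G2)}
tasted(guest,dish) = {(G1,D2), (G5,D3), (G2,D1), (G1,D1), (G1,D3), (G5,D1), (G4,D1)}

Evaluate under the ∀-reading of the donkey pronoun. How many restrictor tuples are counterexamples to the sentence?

8

"him" takes "a guest" as antecedent and "it" takes "a dish"; both are donkey pronouns co-varying with the restrictor.
Strong reading: for every (h,d,g) with served(h,d,g), tasted(g,d).
Restrictor triples: (H2,D1,G2)→tasted(G2,D1) ✓  (H2,D1,G3)→tasted(G3,D1) ✗  (H2,D3,G2)→tasted(G2,D3) ✗  (H3,D2,G4)→tasted(G4,D2) ✗  (H3,D2,G5)→tasted(G5,D2) ✗  (H3,D3,G1)→tasted(G1,D3) ✓  (H3,D3,G3)→tasted(G3,D3) ✗  (H4,D2,G2)→tasted(G2,D2) ✗  (H4,D2,G3)→tasted(G3,D2) ✗  (H4,D3,G4)→tasted(G4,D3) ✗  (H4,D3,G5)→tasted(G5,D3) ✓
Counterexamples (restrictor triples failing the scope): 8.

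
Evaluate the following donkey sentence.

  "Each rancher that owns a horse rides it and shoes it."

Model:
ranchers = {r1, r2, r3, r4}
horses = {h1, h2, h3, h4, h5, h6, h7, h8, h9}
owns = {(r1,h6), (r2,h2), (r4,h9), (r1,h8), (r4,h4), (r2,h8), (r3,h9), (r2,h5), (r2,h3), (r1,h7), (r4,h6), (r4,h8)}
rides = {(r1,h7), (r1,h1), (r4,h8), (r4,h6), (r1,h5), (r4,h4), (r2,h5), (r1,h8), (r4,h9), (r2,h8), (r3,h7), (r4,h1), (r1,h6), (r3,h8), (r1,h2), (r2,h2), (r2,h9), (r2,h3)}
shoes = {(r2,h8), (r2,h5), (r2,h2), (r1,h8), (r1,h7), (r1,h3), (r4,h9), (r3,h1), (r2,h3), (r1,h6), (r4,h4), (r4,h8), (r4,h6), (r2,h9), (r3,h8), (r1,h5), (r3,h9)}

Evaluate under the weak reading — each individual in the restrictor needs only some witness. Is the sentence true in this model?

"it" takes "a horse" as antecedent — a donkey pronoun bound across the clause boundary.
Weak reading: every rancher r with some owns-horse has at least one owns-horse h such that rides(r,h) ∧ shoes(r,h).
Per rancher: r1:✓  r2:✓  r3:✗  r4:✓
r3 has no witness among its owns-horses.

False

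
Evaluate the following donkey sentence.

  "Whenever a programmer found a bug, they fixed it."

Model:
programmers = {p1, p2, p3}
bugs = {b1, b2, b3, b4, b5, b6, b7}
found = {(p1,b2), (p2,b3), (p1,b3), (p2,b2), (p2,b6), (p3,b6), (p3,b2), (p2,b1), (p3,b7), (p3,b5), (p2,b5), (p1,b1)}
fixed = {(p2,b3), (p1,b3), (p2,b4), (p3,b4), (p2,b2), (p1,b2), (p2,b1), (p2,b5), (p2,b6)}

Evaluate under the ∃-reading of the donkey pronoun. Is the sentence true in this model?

"it" takes "a bug" as antecedent — a donkey pronoun bound across the clause boundary.
Weak reading: every programmer p with some found-bug has at least one found-bug b such that fixed(p,b).
Per programmer: p1:✓  p2:✓  p3:✗
p3 has no witness among its found-bugs.

False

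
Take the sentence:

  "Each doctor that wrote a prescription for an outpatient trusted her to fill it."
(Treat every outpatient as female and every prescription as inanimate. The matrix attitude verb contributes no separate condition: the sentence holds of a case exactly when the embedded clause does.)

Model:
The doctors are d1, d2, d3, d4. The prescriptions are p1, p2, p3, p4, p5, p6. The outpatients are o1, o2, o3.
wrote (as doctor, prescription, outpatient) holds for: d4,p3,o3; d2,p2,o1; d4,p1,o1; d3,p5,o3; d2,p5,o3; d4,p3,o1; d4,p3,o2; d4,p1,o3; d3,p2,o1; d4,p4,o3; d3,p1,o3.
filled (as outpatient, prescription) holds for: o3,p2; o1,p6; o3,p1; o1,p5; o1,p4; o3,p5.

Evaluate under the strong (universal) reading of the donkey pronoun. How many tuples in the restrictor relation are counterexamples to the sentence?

"her" takes "an outpatient" as antecedent and "it" takes "a prescription"; both are donkey pronouns co-varying with the restrictor.
Strong reading: for every (d,p,o) with wrote(d,p,o), filled(o,p).
Restrictor triples: (d2,p2,o1)→filled(o1,p2) ✗  (d2,p5,o3)→filled(o3,p5) ✓  (d3,p1,o3)→filled(o3,p1) ✓  (d3,p2,o1)→filled(o1,p2) ✗  (d3,p5,o3)→filled(o3,p5) ✓  (d4,p1,o1)→filled(o1,p1) ✗  (d4,p1,o3)→filled(o3,p1) ✓  (d4,p3,o1)→filled(o1,p3) ✗  (d4,p3,o2)→filled(o2,p3) ✗  (d4,p3,o3)→filled(o3,p3) ✗  (d4,p4,o3)→filled(o3,p4) ✗
Counterexamples (restrictor triples failing the scope): 7.

7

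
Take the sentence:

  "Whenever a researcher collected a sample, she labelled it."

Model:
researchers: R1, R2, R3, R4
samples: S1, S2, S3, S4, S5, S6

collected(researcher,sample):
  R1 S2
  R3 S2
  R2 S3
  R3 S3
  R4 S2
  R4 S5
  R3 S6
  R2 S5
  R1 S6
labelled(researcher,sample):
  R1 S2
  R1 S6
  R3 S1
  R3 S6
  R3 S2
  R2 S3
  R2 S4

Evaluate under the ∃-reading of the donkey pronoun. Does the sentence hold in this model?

"it" takes "a sample" as antecedent — a donkey pronoun bound across the clause boundary.
Weak reading: every researcher r with some collected-sample has at least one collected-sample s such that labelled(r,s).
Per researcher: R1:✓  R2:✓  R3:✓  R4:✗
R4 has no witness among its collected-samples.

False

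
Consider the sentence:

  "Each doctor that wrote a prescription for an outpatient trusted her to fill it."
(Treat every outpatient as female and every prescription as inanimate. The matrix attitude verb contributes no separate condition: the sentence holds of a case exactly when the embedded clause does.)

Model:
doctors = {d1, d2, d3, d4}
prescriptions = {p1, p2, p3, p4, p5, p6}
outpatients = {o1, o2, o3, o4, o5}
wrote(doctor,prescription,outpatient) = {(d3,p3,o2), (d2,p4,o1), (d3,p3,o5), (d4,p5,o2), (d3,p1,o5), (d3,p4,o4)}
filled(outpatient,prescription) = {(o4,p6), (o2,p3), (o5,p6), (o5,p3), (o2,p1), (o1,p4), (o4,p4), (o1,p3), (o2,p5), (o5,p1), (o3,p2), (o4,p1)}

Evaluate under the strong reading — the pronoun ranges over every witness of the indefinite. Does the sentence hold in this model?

"her" takes "an outpatient" as antecedent and "it" takes "a prescription"; both are donkey pronouns co-varying with the restrictor.
Strong reading: for every (d,p,o) with wrote(d,p,o), filled(o,p).
Restrictor triples: (d2,p4,o1)→filled(o1,p4) ✓  (d3,p1,o5)→filled(o5,p1) ✓  (d3,p3,o2)→filled(o2,p3) ✓  (d3,p3,o5)→filled(o5,p3) ✓  (d3,p4,o4)→filled(o4,p4) ✓  (d4,p5,o2)→filled(o2,p5) ✓
Every restrictor triple satisfies the scope.

True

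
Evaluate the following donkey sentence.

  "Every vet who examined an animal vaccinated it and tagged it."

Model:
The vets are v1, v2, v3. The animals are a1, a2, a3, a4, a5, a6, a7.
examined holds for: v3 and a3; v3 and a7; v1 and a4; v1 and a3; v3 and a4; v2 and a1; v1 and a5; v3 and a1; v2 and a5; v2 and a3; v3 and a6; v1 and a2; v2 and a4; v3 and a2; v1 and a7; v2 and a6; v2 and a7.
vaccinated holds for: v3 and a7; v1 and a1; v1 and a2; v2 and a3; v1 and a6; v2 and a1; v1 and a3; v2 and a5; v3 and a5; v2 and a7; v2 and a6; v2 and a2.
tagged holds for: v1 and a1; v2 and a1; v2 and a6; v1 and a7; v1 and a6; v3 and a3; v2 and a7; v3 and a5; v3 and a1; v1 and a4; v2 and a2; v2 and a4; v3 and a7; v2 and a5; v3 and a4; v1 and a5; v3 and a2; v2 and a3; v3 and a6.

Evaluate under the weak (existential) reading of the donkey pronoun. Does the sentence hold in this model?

False

"it" takes "an animal" as antecedent — a donkey pronoun bound across the clause boundary.
Weak reading: every vet v with some examined-animal has at least one examined-animal a such that vaccinated(v,a) ∧ tagged(v,a).
Per vet: v1:✗  v2:✓  v3:✓
v1 has no witness among its examined-animals.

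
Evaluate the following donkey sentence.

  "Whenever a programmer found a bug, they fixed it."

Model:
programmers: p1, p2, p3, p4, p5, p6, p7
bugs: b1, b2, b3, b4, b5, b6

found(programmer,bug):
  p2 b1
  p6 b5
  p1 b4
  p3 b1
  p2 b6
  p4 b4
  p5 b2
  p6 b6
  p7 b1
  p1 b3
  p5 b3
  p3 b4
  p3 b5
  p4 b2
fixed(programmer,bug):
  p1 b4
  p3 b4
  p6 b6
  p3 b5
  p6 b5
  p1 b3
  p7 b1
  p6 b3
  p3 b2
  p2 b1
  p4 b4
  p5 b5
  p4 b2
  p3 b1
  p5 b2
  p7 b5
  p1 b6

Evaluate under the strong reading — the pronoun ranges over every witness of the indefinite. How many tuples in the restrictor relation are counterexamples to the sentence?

"it" takes "a bug" as antecedent — a donkey pronoun bound across the clause boundary.
Strong reading: for every (p,b) with found(p,b), fixed(p,b).
Restrictor pairs: (p1,b3) ✓  (p1,b4) ✓  (p2,b1) ✓  (p2,b6) ✗  (p3,b1) ✓  (p3,b4) ✓  (p3,b5) ✓  (p4,b2) ✓  (p4,b4) ✓  (p5,b2) ✓  (p5,b3) ✗  (p6,b5) ✓  (p6,b6) ✓  (p7,b1) ✓
Counterexamples (restrictor pairs failing the scope): 2.

2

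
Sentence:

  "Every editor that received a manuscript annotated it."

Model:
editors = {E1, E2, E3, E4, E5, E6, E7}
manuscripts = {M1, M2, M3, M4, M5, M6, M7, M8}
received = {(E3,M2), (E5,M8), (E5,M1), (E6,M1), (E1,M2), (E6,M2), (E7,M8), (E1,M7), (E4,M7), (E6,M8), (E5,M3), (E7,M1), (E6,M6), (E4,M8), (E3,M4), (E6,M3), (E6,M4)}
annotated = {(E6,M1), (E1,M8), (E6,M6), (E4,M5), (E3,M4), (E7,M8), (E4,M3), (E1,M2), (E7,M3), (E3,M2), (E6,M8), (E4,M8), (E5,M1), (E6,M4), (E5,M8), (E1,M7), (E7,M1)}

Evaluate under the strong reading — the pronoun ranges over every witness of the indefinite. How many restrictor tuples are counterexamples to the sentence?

4

"it" takes "a manuscript" as antecedent — a donkey pronoun bound across the clause boundary.
Strong reading: for every (e,m) with received(e,m), annotated(e,m).
Restrictor pairs: (E1,M2) ✓  (E1,M7) ✓  (E3,M2) ✓  (E3,M4) ✓  (E4,M7) ✗  (E4,M8) ✓  (E5,M1) ✓  (E5,M3) ✗  (E5,M8) ✓  (E6,M1) ✓  (E6,M2) ✗  (E6,M3) ✗  (E6,M4) ✓  (E6,M6) ✓  (E6,M8) ✓  (E7,M1) ✓  (E7,M8) ✓
Counterexamples (restrictor pairs failing the scope): 4.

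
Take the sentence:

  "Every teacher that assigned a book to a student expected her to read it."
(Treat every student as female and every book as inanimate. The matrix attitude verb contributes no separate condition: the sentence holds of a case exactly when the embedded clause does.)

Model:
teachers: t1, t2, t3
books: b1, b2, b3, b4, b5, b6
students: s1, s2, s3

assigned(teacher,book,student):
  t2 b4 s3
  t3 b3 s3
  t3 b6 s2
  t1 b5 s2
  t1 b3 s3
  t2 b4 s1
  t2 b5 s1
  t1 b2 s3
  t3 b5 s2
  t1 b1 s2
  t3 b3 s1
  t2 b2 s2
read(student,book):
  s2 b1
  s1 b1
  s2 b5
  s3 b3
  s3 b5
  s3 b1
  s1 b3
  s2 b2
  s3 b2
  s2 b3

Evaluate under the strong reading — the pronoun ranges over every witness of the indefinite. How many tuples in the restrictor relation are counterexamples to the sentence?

4

"her" takes "a student" as antecedent and "it" takes "a book"; both are donkey pronouns co-varying with the restrictor.
Strong reading: for every (t,b,s) with assigned(t,b,s), read(s,b).
Restrictor triples: (t1,b1,s2)→read(s2,b1) ✓  (t1,b2,s3)→read(s3,b2) ✓  (t1,b3,s3)→read(s3,b3) ✓  (t1,b5,s2)→read(s2,b5) ✓  (t2,b2,s2)→read(s2,b2) ✓  (t2,b4,s1)→read(s1,b4) ✗  (t2,b4,s3)→read(s3,b4) ✗  (t2,b5,s1)→read(s1,b5) ✗  (t3,b3,s1)→read(s1,b3) ✓  (t3,b3,s3)→read(s3,b3) ✓  (t3,b5,s2)→read(s2,b5) ✓  (t3,b6,s2)→read(s2,b6) ✗
Counterexamples (restrictor triples failing the scope): 4.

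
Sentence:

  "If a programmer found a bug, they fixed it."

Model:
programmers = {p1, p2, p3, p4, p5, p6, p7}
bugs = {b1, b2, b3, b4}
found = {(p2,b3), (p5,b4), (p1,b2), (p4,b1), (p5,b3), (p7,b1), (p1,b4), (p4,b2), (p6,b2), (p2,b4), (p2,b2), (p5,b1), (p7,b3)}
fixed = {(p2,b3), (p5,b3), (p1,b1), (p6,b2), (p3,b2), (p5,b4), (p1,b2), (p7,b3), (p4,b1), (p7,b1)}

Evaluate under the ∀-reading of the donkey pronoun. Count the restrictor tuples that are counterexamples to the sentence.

5

"it" takes "a bug" as antecedent — a donkey pronoun bound across the clause boundary.
Strong reading: for every (p,b) with found(p,b), fixed(p,b).
Restrictor pairs: (p1,b2) ✓  (p1,b4) ✗  (p2,b2) ✗  (p2,b3) ✓  (p2,b4) ✗  (p4,b1) ✓  (p4,b2) ✗  (p5,b1) ✗  (p5,b3) ✓  (p5,b4) ✓  (p6,b2) ✓  (p7,b1) ✓  (p7,b3) ✓
Counterexamples (restrictor pairs failing the scope): 5.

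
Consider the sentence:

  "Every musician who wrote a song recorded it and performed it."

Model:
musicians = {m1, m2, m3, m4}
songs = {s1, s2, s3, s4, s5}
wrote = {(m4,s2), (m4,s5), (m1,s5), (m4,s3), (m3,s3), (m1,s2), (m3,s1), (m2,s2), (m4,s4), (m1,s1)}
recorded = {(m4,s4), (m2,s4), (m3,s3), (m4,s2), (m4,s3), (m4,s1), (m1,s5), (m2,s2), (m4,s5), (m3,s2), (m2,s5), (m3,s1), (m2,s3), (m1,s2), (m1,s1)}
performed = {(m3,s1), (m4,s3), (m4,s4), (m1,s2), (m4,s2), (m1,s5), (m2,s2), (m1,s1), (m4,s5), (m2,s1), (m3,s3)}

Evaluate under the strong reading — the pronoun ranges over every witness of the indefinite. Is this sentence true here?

True

"it" takes "a song" as antecedent — a donkey pronoun bound across the clause boundary.
Strong reading: for every (m,s) with wrote(m,s), recorded(m,s) ∧ performed(m,s).
Restrictor pairs: (m1,s1) ✓  (m1,s2) ✓  (m1,s5) ✓  (m2,s2) ✓  (m3,s1) ✓  (m3,s3) ✓  (m4,s2) ✓  (m4,s3) ✓  (m4,s4) ✓  (m4,s5) ✓
Every restrictor pair satisfies the scope.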